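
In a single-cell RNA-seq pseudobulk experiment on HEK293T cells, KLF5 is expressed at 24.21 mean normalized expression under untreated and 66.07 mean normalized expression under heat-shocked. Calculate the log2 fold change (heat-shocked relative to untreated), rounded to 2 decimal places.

Fold change = 66.07 / 24.21 = 2.7290
log2(2.7290) = 1.448

1.45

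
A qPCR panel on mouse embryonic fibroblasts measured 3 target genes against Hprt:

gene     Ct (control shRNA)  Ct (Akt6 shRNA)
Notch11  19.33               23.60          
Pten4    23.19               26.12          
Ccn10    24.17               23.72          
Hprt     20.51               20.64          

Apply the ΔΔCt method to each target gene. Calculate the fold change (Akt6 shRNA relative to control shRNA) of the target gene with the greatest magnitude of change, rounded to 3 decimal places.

Notch11: ΔΔCt = (23.60−20.64) − (19.33−20.51) = 2.96 − (-1.18) = 4.14; fold change = 2^-4.14 = 0.057
Pten4: ΔΔCt = (26.12−20.64) − (23.19−20.51) = 5.48 − 2.68 = 2.80; fold change = 2^-2.80 = 0.144
Ccn10: ΔΔCt = (23.72−20.64) − (24.17−20.51) = 3.08 − 3.66 = -0.58; fold change = 2^0.58 = 1.495
Notch11 has the largest |ΔΔCt| = 4.14.

0.057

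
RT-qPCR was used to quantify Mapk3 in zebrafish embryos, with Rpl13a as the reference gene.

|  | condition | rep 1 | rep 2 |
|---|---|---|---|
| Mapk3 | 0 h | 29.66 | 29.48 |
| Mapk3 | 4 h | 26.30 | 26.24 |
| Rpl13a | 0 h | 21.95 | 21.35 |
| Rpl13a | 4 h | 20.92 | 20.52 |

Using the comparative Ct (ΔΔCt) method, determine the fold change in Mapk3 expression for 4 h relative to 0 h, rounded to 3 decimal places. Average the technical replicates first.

Mean Ct: Mapk3 0 h 29.570; Mapk3 4 h 26.270; Rpl13a 0 h 21.650; Rpl13a 4 h 20.720
ΔCt(0 h) = 29.570 − 21.650 = 7.920
ΔCt(4 h) = 26.270 − 20.720 = 5.550
ΔΔCt = 5.550 − 7.920 = -2.370
Fold change = 2^(−(-2.370)) = 2^2.370 = 5.1694

5.169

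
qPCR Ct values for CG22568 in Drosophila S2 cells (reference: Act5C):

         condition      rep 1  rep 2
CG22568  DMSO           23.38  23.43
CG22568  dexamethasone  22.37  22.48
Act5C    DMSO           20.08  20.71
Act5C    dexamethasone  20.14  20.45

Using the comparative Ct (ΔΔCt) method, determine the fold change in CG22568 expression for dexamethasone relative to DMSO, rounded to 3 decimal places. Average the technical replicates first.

1.840

Mean Ct: CG22568 DMSO 23.405; CG22568 dexamethasone 22.425; Act5C DMSO 20.395; Act5C dexamethasone 20.295
ΔCt(DMSO) = 23.405 − 20.395 = 3.010
ΔCt(dexamethasone) = 22.425 − 20.295 = 2.130
ΔΔCt = 2.130 − 3.010 = -0.880
Fold change = 2^(−(-0.880)) = 2^0.880 = 1.8404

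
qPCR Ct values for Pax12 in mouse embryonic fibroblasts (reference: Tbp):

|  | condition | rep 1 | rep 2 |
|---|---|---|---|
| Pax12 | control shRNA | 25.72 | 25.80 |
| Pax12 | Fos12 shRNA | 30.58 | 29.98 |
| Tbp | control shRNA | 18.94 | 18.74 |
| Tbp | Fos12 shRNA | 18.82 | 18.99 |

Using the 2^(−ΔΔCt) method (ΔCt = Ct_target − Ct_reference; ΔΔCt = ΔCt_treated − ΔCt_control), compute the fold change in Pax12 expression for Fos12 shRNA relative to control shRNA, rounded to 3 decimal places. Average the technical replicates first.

0.046

Mean Ct: Pax12 control shRNA 25.760; Pax12 Fos12 shRNA 30.280; Tbp control shRNA 18.840; Tbp Fos12 shRNA 18.905
ΔCt(control shRNA) = 25.760 − 18.840 = 6.920
ΔCt(Fos12 shRNA) = 30.280 − 18.905 = 11.375
ΔΔCt = 11.375 − 6.920 = 4.455
Fold change = 2^(−4.455) = 0.0456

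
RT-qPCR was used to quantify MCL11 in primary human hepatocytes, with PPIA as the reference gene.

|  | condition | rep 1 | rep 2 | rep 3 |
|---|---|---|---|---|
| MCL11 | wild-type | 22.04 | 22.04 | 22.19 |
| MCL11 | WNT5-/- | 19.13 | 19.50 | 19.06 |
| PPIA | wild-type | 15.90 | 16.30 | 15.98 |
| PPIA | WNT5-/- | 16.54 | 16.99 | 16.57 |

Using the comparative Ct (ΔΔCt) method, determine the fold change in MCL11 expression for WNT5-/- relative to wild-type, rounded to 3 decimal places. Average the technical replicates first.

11.314

Mean Ct: MCL11 wild-type 22.090; MCL11 WNT5-/- 19.230; PPIA wild-type 16.060; PPIA WNT5-/- 16.700
ΔCt(wild-type) = 22.090 − 16.060 = 6.030
ΔCt(WNT5-/-) = 19.230 − 16.700 = 2.530
ΔΔCt = 2.530 − 6.030 = -3.500
Fold change = 2^(−(-3.500)) = 2^3.500 = 11.3137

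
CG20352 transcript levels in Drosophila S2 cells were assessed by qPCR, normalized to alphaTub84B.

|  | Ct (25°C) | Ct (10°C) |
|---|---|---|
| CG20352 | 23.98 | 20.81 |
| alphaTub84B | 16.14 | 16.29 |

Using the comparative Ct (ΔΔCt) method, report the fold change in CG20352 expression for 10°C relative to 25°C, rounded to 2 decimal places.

ΔCt(25°C) = 23.980 − 16.140 = 7.840
ΔCt(10°C) = 20.810 − 16.290 = 4.520
ΔΔCt = 4.520 − 7.840 = -3.320
Fold change = 2^(−(-3.320)) = 2^3.320 = 9.987

9.99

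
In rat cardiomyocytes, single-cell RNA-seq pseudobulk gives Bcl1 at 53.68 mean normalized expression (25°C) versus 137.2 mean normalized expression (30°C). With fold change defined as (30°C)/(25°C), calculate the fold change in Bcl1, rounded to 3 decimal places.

2.556

Fold change = 137.2 / 53.68 = 2.5559
Bcl1 is upregulated.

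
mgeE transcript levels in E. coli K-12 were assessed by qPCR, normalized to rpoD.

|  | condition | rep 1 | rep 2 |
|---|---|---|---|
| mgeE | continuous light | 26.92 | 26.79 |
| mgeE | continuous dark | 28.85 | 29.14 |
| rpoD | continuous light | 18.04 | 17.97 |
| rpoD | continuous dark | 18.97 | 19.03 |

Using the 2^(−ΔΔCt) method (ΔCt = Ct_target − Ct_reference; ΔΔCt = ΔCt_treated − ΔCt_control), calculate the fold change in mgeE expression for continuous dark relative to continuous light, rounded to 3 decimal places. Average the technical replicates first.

0.452

Mean Ct: mgeE continuous light 26.855; mgeE continuous dark 28.995; rpoD continuous light 18.005; rpoD continuous dark 19.000
ΔCt(continuous light) = 26.855 − 18.005 = 8.850
ΔCt(continuous dark) = 28.995 − 19.000 = 9.995
ΔΔCt = 9.995 − 8.850 = 1.145
Fold change = 2^(−1.145) = 0.4522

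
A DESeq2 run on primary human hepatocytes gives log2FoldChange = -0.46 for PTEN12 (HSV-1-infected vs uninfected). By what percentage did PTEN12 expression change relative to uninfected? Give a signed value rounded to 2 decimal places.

-27.30%

Fold change = 2^(-0.46) = 0.7270
Percent change = (FC − 1) × 100% = (0.7270 − 1) × 100 = -27.30%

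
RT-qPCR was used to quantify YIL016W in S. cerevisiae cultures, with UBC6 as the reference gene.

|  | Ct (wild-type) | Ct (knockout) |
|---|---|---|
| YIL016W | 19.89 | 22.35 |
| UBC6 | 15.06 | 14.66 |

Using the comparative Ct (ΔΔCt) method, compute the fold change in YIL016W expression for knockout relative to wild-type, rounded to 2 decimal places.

ΔCt(wild-type) = 19.890 − 15.060 = 4.830
ΔCt(knockout) = 22.350 − 14.660 = 7.690
ΔΔCt = 7.690 − 4.830 = 2.860
Fold change = 2^(−2.860) = 0.138

0.14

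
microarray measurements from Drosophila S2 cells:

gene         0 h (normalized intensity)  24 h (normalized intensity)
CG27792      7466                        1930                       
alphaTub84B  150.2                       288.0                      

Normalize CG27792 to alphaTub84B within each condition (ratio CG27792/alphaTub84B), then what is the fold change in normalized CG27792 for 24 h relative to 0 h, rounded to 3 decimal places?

CG27792/alphaTub84B (0 h) = 7466 / 150.2 = 49.707
CG27792/alphaTub84B (24 h) = 1930 / 288.0 = 6.7014
Fold change = 6.7014 / 49.707 = 0.1348

0.135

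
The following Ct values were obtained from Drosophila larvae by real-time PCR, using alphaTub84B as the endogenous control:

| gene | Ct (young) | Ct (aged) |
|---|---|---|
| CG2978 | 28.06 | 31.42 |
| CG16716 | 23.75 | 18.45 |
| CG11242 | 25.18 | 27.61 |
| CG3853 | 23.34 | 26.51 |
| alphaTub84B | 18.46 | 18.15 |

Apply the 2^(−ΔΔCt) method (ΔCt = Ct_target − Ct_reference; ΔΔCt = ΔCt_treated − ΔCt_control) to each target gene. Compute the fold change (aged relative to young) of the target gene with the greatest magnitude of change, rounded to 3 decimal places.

CG2978: ΔΔCt = (31.42−18.15) − (28.06−18.46) = 13.27 − 9.60 = 3.67; fold change = 2^-3.67 = 0.079
CG16716: ΔΔCt = (18.45−18.15) − (23.75−18.46) = 0.30 − 5.29 = -4.99; fold change = 2^4.99 = 31.779
CG11242: ΔΔCt = (27.61−18.15) − (25.18−18.46) = 9.46 − 6.72 = 2.74; fold change = 2^-2.74 = 0.150
CG3853: ΔΔCt = (26.51−18.15) − (23.34−18.46) = 8.36 − 4.88 = 3.48; fold change = 2^-3.48 = 0.090
CG16716 has the largest |ΔΔCt| = 4.99.

31.779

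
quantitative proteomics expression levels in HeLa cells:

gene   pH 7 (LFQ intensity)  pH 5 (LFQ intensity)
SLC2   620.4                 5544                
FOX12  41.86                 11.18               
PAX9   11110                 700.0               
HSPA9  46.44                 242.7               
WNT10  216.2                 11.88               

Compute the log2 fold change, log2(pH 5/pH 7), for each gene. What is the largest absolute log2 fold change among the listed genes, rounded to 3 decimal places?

4.186

log2(5544/620.4) = 3.160  (SLC2)
log2(11.18/41.86) = -1.905  (FOX12)
log2(700.0/11110) = -3.988  (PAX9)
log2(242.7/46.44) = 2.386  (HSPA9)
log2(11.88/216.2) = -4.186  (WNT10)
The largest magnitude belongs to WNT10.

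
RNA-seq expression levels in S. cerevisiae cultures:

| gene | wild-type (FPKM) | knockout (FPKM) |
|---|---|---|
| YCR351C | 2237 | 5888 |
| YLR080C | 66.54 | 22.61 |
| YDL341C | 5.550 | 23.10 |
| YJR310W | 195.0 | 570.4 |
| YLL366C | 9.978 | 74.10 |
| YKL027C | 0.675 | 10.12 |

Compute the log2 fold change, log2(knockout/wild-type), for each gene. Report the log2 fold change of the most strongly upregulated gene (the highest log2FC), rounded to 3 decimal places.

3.906

log2(5888/2237) = 1.396  (YCR351C)
log2(22.61/66.54) = -1.557  (YLR080C)
log2(23.10/5.550) = 2.057  (YDL341C)
log2(570.4/195.0) = 1.548  (YJR310W)
log2(74.10/9.978) = 2.893  (YLL366C)
log2(10.12/0.675) = 3.906  (YKL027C)
YKL027C is most strongly upregulated.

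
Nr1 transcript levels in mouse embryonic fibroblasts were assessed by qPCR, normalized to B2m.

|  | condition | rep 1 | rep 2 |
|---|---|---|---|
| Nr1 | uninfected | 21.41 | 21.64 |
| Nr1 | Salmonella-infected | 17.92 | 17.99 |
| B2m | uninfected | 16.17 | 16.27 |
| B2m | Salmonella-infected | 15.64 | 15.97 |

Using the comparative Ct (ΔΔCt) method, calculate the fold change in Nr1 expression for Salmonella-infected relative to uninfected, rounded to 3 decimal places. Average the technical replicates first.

8.907

Mean Ct: Nr1 uninfected 21.525; Nr1 Salmonella-infected 17.955; B2m uninfected 16.220; B2m Salmonella-infected 15.805
ΔCt(uninfected) = 21.525 − 16.220 = 5.305
ΔCt(Salmonella-infected) = 17.955 − 15.805 = 2.150
ΔΔCt = 2.150 − 5.305 = -3.155
Fold change = 2^(−(-3.155)) = 2^3.155 = 8.9074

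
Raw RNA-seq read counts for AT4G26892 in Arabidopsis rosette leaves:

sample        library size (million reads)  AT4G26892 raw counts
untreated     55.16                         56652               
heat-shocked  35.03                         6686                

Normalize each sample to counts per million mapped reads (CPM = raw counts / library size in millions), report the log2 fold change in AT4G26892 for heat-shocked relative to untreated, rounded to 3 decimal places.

-2.428

CPM(untreated) = 56652 / 55.16 = 1027.0486
CPM(heat-shocked) = 6686 / 35.03 = 190.8650
Fold change = 190.8650 / 1027.0486 = 0.18584
log2(0.18584) = -2.4279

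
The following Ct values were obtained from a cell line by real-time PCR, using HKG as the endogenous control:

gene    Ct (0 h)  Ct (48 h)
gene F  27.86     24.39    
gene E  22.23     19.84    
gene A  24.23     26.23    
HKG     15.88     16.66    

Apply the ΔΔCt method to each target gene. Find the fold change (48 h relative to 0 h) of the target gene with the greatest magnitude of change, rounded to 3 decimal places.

19.027

gene F: ΔΔCt = (24.39−16.66) − (27.86−15.88) = 7.73 − 11.98 = -4.25; fold change = 2^4.25 = 19.027
gene E: ΔΔCt = (19.84−16.66) − (22.23−15.88) = 3.18 − 6.35 = -3.17; fold change = 2^3.17 = 9.000
gene A: ΔΔCt = (26.23−16.66) − (24.23−15.88) = 9.57 − 8.35 = 1.22; fold change = 2^-1.22 = 0.429
gene F has the largest |ΔΔCt| = 4.25.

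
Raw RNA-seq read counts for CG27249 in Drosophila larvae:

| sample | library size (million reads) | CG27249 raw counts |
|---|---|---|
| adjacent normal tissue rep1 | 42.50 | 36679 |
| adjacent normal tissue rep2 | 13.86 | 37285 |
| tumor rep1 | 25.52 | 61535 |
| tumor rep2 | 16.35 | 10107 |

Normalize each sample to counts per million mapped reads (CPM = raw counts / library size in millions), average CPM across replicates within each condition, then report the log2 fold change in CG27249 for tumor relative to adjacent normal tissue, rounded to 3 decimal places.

CPM(adjacent normal tissue rep1) = 36679 / 42.50 = 863.0353
CPM(adjacent normal tissue rep2) = 37285 / 13.86 = 2690.1154
CPM(tumor rep1) = 61535 / 25.52 = 2411.2461
CPM(tumor rep2) = 10107 / 16.35 = 618.1651
mean CPM(adjacent normal tissue) = 1776.5754; mean CPM(tumor) = 1514.7056
Fold change = 1514.7056 / 1776.5754 = 0.85260
log2(0.85260) = -0.2301

-0.230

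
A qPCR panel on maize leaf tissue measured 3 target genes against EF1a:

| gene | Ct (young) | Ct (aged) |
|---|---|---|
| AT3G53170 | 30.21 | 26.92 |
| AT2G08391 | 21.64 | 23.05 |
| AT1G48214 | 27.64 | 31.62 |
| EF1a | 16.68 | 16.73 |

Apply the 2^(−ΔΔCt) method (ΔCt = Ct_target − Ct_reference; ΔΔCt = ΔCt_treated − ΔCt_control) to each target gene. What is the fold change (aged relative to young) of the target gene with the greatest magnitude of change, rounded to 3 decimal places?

AT3G53170: ΔΔCt = (26.92−16.73) − (30.21−16.68) = 10.19 − 13.53 = -3.34; fold change = 2^3.34 = 10.126
AT2G08391: ΔΔCt = (23.05−16.73) − (21.64−16.68) = 6.32 − 4.96 = 1.36; fold change = 2^-1.36 = 0.390
AT1G48214: ΔΔCt = (31.62−16.73) − (27.64−16.68) = 14.89 − 10.96 = 3.93; fold change = 2^-3.93 = 0.066
AT1G48214 has the largest |ΔΔCt| = 3.93.

0.066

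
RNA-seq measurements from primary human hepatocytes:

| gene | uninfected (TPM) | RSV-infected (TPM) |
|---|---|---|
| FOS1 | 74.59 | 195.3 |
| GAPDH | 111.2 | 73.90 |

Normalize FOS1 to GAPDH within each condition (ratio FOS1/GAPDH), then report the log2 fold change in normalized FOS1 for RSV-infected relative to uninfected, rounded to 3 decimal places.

FOS1/GAPDH (uninfected) = 74.59 / 111.2 = 0.67077
FOS1/GAPDH (RSV-infected) = 195.3 / 73.90 = 2.6428
Fold change = 2.6428 / 0.67077 = 3.9399
log2(3.9399) = 1.9781

1.978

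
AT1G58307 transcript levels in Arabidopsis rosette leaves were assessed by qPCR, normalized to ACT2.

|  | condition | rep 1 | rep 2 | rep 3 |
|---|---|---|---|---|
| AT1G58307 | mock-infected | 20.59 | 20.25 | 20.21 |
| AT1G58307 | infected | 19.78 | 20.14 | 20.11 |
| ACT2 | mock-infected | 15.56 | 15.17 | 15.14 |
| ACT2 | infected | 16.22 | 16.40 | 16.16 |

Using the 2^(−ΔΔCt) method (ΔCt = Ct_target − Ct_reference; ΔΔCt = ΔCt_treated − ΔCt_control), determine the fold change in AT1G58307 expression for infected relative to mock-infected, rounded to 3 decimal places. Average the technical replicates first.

Mean Ct: AT1G58307 mock-infected 20.350; AT1G58307 infected 20.010; ACT2 mock-infected 15.290; ACT2 infected 16.260
ΔCt(mock-infected) = 20.350 − 15.290 = 5.060
ΔCt(infected) = 20.010 − 16.260 = 3.750
ΔΔCt = 3.750 − 5.060 = -1.310
Fold change = 2^(−(-1.310)) = 2^1.310 = 2.4794

2.479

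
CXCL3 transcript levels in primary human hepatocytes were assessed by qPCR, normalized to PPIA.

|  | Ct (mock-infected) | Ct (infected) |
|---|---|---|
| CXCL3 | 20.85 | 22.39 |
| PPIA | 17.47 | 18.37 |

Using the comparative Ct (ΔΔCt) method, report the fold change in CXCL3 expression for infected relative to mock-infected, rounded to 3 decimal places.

0.642

ΔCt(mock-infected) = 20.850 − 17.470 = 3.380
ΔCt(infected) = 22.390 − 18.370 = 4.020
ΔΔCt = 4.020 − 3.380 = 0.640
Fold change = 2^(−0.640) = 0.6417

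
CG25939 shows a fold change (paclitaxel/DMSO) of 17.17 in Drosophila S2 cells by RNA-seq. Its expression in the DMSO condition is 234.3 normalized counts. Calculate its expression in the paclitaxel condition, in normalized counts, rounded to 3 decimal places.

4022.931

paclitaxel expression = 234.3 × 17.17 = 4022.931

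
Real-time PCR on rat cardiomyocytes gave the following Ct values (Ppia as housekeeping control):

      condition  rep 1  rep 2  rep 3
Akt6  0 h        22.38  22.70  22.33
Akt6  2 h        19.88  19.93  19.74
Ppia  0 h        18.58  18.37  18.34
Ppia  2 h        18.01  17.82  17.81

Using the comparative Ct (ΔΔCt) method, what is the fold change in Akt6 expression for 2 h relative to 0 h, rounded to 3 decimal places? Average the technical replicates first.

Mean Ct: Akt6 0 h 22.470; Akt6 2 h 19.850; Ppia 0 h 18.430; Ppia 2 h 17.880
ΔCt(0 h) = 22.470 − 18.430 = 4.040
ΔCt(2 h) = 19.850 − 17.880 = 1.970
ΔΔCt = 1.970 − 4.040 = -2.070
Fold change = 2^(−(-2.070)) = 2^2.070 = 4.1989

4.199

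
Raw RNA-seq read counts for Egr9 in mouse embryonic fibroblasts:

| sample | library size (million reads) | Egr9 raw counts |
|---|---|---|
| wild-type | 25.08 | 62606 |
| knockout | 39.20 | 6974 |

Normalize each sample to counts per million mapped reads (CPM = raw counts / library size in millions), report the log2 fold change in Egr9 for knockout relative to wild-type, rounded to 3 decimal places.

CPM(wild-type) = 62606 / 25.08 = 2496.2520
CPM(knockout) = 6974 / 39.20 = 177.9082
Fold change = 177.9082 / 2496.2520 = 0.07127
log2(0.07127) = -3.8106

-3.811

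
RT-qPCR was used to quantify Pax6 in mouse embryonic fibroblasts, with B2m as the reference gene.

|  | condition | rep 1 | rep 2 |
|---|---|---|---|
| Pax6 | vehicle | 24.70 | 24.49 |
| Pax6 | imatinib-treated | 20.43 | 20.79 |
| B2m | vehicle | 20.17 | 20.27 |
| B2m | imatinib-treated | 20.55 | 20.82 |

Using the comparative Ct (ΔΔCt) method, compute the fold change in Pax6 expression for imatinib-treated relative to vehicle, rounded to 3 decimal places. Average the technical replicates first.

21.857

Mean Ct: Pax6 vehicle 24.595; Pax6 imatinib-treated 20.610; B2m vehicle 20.220; B2m imatinib-treated 20.685
ΔCt(vehicle) = 24.595 − 20.220 = 4.375
ΔCt(imatinib-treated) = 20.610 − 20.685 = -0.075
ΔΔCt = -0.075 − 4.375 = -4.450
Fold change = 2^(−(-4.450)) = 2^4.450 = 21.8566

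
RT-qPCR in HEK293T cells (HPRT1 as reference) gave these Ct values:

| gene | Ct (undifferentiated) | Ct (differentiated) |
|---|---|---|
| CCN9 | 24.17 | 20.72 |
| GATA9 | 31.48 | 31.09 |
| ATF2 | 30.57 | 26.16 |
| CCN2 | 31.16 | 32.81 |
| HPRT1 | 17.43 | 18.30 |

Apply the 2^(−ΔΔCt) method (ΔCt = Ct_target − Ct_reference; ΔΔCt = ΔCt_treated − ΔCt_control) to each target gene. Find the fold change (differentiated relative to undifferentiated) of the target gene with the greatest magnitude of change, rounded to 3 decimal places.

38.854

CCN9: ΔΔCt = (20.72−18.30) − (24.17−17.43) = 2.42 − 6.74 = -4.32; fold change = 2^4.32 = 19.973
GATA9: ΔΔCt = (31.09−18.30) − (31.48−17.43) = 12.79 − 14.05 = -1.26; fold change = 2^1.26 = 2.395
ATF2: ΔΔCt = (26.16−18.30) − (30.57−17.43) = 7.86 − 13.14 = -5.28; fold change = 2^5.28 = 38.854
CCN2: ΔΔCt = (32.81−18.30) − (31.16−17.43) = 14.51 − 13.73 = 0.78; fold change = 2^-0.78 = 0.582
ATF2 has the largest |ΔΔCt| = 5.28.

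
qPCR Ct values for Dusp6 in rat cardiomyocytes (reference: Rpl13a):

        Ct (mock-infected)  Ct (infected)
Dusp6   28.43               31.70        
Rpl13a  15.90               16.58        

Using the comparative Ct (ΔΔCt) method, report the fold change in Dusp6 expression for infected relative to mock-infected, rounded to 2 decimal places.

0.17

ΔCt(mock-infected) = 28.430 − 15.900 = 12.530
ΔCt(infected) = 31.700 − 16.580 = 15.120
ΔΔCt = 15.120 − 12.530 = 2.590
Fold change = 2^(−2.590) = 0.166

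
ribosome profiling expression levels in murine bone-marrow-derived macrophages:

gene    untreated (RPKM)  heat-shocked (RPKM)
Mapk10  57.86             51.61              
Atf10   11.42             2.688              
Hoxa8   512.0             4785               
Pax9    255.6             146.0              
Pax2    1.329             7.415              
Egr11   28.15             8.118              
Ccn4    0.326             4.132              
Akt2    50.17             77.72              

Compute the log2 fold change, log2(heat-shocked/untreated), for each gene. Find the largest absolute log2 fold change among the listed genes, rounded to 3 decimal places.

log2(51.61/57.86) = -0.165  (Mapk10)
log2(2.688/11.42) = -2.087  (Atf10)
log2(4785/512.0) = 3.224  (Hoxa8)
log2(146.0/255.6) = -0.808  (Pax9)
log2(7.415/1.329) = 2.480  (Pax2)
log2(8.118/28.15) = -1.794  (Egr11)
log2(4.132/0.326) = 3.664  (Ccn4)
log2(77.72/50.17) = 0.631  (Akt2)
The largest magnitude belongs to Ccn4.

3.664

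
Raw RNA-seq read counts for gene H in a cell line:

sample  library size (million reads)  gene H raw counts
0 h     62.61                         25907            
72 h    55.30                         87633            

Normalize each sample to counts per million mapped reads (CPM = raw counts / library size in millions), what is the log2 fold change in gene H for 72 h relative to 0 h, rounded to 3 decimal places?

CPM(0 h) = 25907 / 62.61 = 413.7837
CPM(72 h) = 87633 / 55.30 = 1584.6835
Fold change = 1584.6835 / 413.7837 = 3.82974
log2(3.82974) = 1.9372

1.937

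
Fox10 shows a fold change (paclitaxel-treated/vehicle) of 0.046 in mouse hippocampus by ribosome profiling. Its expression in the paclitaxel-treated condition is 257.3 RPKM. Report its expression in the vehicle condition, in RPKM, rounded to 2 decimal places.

vehicle expression = 257.3 / 0.046 = 5593.48

5593.48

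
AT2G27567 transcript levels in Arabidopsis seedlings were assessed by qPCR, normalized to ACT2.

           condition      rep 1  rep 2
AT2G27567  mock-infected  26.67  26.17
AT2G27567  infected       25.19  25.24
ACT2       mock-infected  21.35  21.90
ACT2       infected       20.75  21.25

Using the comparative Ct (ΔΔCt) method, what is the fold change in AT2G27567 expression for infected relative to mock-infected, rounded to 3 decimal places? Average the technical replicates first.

Mean Ct: AT2G27567 mock-infected 26.420; AT2G27567 infected 25.215; ACT2 mock-infected 21.625; ACT2 infected 21.000
ΔCt(mock-infected) = 26.420 − 21.625 = 4.795
ΔCt(infected) = 25.215 − 21.000 = 4.215
ΔΔCt = 4.215 − 4.795 = -0.580
Fold change = 2^(−(-0.580)) = 2^0.580 = 1.4948

1.495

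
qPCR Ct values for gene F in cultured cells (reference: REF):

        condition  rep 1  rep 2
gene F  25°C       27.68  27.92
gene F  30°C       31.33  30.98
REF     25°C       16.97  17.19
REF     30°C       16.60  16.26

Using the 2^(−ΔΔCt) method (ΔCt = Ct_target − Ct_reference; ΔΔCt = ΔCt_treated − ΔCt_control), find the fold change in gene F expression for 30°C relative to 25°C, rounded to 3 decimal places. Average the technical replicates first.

Mean Ct: gene F 25°C 27.800; gene F 30°C 31.155; REF 25°C 17.080; REF 30°C 16.430
ΔCt(25°C) = 27.800 − 17.080 = 10.720
ΔCt(30°C) = 31.155 − 16.430 = 14.725
ΔΔCt = 14.725 − 10.720 = 4.005
Fold change = 2^(−4.005) = 0.0623

0.062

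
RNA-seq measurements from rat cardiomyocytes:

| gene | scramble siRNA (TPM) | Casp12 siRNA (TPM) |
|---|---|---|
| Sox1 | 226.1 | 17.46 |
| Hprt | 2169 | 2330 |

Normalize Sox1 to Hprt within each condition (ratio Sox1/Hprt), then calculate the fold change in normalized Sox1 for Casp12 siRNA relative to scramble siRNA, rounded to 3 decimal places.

0.072

Sox1/Hprt (scramble siRNA) = 226.1 / 2169 = 0.10424
Sox1/Hprt (Casp12 siRNA) = 17.46 / 2330 = 0.0074936
Fold change = 0.0074936 / 0.10424 = 0.0719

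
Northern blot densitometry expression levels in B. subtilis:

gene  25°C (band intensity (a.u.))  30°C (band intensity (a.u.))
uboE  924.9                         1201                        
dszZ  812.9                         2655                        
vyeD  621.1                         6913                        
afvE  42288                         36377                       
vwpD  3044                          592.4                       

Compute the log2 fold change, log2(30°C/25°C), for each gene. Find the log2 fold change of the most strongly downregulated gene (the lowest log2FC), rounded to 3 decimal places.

log2(1201/924.9) = 0.377  (uboE)
log2(2655/812.9) = 1.708  (dszZ)
log2(6913/621.1) = 3.476  (vyeD)
log2(36377/42288) = -0.217  (afvE)
log2(592.4/3044) = -2.361  (vwpD)
vwpD is most strongly downregulated.

-2.361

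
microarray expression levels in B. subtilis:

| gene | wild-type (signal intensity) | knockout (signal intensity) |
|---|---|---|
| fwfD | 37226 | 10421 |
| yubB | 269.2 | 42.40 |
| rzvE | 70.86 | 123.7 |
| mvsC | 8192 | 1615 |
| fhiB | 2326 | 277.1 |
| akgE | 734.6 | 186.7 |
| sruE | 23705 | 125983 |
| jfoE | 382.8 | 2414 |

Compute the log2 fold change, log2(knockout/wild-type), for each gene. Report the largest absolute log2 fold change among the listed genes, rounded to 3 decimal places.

3.069

log2(10421/37226) = -1.837  (fwfD)
log2(42.40/269.2) = -2.667  (yubB)
log2(123.7/70.86) = 0.804  (rzvE)
log2(1615/8192) = -2.343  (mvsC)
log2(277.1/2326) = -3.069  (fhiB)
log2(186.7/734.6) = -1.976  (akgE)
log2(125983/23705) = 2.410  (sruE)
log2(2414/382.8) = 2.657  (jfoE)
The largest magnitude belongs to fhiB.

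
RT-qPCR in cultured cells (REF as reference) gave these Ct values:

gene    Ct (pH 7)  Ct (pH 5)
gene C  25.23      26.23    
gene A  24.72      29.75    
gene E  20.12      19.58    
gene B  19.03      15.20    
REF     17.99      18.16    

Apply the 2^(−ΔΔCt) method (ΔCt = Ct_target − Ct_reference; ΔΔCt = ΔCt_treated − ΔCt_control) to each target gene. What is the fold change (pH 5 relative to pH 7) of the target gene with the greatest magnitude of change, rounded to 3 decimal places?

0.034

gene C: ΔΔCt = (26.23−18.16) − (25.23−17.99) = 8.07 − 7.24 = 0.83; fold change = 2^-0.83 = 0.563
gene A: ΔΔCt = (29.75−18.16) − (24.72−17.99) = 11.59 − 6.73 = 4.86; fold change = 2^-4.86 = 0.034
gene E: ΔΔCt = (19.58−18.16) − (20.12−17.99) = 1.42 − 2.13 = -0.71; fold change = 2^0.71 = 1.636
gene B: ΔΔCt = (15.20−18.16) − (19.03−17.99) = -2.96 − 1.04 = -4.00; fold change = 2^4.00 = 16.000
gene A has the largest |ΔΔCt| = 4.86.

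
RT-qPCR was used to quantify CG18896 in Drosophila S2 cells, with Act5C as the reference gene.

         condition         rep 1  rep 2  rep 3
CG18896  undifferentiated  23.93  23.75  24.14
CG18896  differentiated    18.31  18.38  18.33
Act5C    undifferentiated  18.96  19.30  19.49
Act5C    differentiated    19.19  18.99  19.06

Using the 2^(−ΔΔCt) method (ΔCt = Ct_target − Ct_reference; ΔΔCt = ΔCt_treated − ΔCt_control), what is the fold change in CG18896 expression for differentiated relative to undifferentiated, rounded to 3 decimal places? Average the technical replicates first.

43.111

Mean Ct: CG18896 undifferentiated 23.940; CG18896 differentiated 18.340; Act5C undifferentiated 19.250; Act5C differentiated 19.080
ΔCt(undifferentiated) = 23.940 − 19.250 = 4.690
ΔCt(differentiated) = 18.340 − 19.080 = -0.740
ΔΔCt = -0.740 − 4.690 = -5.430
Fold change = 2^(−(-5.430)) = 2^5.430 = 43.1115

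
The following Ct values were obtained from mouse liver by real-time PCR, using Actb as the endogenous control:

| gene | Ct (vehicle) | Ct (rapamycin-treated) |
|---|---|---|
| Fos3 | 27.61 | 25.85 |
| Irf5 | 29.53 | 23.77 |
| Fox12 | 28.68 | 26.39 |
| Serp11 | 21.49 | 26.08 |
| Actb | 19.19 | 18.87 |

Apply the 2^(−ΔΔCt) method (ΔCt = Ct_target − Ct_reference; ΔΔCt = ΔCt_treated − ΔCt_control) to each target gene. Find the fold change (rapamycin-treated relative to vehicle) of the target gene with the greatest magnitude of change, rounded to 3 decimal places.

43.411

Fos3: ΔΔCt = (25.85−18.87) − (27.61−19.19) = 6.98 − 8.42 = -1.44; fold change = 2^1.44 = 2.713
Irf5: ΔΔCt = (23.77−18.87) − (29.53−19.19) = 4.90 − 10.34 = -5.44; fold change = 2^5.44 = 43.411
Fox12: ΔΔCt = (26.39−18.87) − (28.68−19.19) = 7.52 − 9.49 = -1.97; fold change = 2^1.97 = 3.918
Serp11: ΔΔCt = (26.08−18.87) − (21.49−19.19) = 7.21 − 2.30 = 4.91; fold change = 2^-4.91 = 0.033
Irf5 has the largest |ΔΔCt| = 5.44.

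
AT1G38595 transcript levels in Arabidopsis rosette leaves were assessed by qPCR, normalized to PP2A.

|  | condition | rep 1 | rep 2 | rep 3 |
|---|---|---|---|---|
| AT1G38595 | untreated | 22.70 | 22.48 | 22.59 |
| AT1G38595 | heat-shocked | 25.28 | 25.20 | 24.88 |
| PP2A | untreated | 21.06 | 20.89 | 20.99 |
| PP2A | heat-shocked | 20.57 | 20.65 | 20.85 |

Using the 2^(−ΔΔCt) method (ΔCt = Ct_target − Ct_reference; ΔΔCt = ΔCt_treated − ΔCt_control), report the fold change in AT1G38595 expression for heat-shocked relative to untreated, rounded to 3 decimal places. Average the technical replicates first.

0.142

Mean Ct: AT1G38595 untreated 22.590; AT1G38595 heat-shocked 25.120; PP2A untreated 20.980; PP2A heat-shocked 20.690
ΔCt(untreated) = 22.590 − 20.980 = 1.610
ΔCt(heat-shocked) = 25.120 − 20.690 = 4.430
ΔΔCt = 4.430 − 1.610 = 2.820
Fold change = 2^(−2.820) = 0.1416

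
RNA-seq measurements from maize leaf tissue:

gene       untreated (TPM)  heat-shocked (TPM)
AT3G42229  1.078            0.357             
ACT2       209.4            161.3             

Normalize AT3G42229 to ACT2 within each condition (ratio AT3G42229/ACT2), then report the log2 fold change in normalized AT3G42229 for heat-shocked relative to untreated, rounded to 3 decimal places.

-1.218

AT3G42229/ACT2 (untreated) = 1.078 / 209.4 = 0.005148
AT3G42229/ACT2 (heat-shocked) = 0.357 / 161.3 = 0.0022133
Fold change = 0.0022133 / 0.005148 = 0.4299
log2(0.4299) = -1.2178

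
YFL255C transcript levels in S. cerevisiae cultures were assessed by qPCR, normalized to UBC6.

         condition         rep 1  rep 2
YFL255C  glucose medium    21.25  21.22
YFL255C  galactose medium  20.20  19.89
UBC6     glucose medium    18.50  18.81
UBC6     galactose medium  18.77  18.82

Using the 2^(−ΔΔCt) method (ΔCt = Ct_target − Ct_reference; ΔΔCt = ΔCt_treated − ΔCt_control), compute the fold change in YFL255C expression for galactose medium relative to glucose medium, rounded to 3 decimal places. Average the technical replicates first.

2.514

Mean Ct: YFL255C glucose medium 21.235; YFL255C galactose medium 20.045; UBC6 glucose medium 18.655; UBC6 galactose medium 18.795
ΔCt(glucose medium) = 21.235 − 18.655 = 2.580
ΔCt(galactose medium) = 20.045 − 18.795 = 1.250
ΔΔCt = 1.250 − 2.580 = -1.330
Fold change = 2^(−(-1.330)) = 2^1.330 = 2.5140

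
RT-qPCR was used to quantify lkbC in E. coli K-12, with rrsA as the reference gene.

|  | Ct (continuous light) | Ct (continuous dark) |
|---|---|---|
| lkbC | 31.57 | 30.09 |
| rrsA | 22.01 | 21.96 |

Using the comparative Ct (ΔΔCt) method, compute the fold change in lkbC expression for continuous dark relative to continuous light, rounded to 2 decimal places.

ΔCt(continuous light) = 31.570 − 22.010 = 9.560
ΔCt(continuous dark) = 30.090 − 21.960 = 8.130
ΔΔCt = 8.130 − 9.560 = -1.430
Fold change = 2^(−(-1.430)) = 2^1.430 = 2.694

2.69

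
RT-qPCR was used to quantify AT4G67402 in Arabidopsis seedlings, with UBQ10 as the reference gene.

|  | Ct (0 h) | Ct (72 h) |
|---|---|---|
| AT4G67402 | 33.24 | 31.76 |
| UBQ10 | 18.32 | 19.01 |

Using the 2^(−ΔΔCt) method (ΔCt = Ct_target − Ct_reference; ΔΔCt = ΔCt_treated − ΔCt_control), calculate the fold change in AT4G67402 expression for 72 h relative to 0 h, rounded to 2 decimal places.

4.50

ΔCt(0 h) = 33.240 − 18.320 = 14.920
ΔCt(72 h) = 31.760 − 19.010 = 12.750
ΔΔCt = 12.750 − 14.920 = -2.170
Fold change = 2^(−(-2.170)) = 2^2.170 = 4.500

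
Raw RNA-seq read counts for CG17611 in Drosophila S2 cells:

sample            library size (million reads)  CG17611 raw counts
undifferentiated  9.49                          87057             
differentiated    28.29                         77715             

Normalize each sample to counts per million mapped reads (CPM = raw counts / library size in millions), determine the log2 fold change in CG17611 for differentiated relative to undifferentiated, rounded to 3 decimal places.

-1.740

CPM(undifferentiated) = 87057 / 9.49 = 9173.5511
CPM(differentiated) = 77715 / 28.29 = 2747.0838
Fold change = 2747.0838 / 9173.5511 = 0.29946
log2(0.29946) = -1.7396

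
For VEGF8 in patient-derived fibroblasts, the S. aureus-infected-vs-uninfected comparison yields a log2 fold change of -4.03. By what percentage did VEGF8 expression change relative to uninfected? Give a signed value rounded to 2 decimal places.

Fold change = 2^(-4.03) = 0.0612
Percent change = (FC − 1) × 100% = (0.0612 − 1) × 100 = -93.88%

-93.88%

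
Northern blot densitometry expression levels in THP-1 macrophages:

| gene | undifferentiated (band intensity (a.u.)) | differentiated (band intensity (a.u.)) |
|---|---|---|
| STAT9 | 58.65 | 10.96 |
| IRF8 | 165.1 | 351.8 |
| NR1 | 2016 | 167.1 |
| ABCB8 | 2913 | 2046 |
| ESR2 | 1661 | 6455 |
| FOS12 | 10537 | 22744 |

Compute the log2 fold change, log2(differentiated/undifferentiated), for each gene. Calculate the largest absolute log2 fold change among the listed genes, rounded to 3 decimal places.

log2(10.96/58.65) = -2.420  (STAT9)
log2(351.8/165.1) = 1.091  (IRF8)
log2(167.1/2016) = -3.593  (NR1)
log2(2046/2913) = -0.510  (ABCB8)
log2(6455/1661) = 1.958  (ESR2)
log2(22744/10537) = 1.110  (FOS12)
The largest magnitude belongs to NR1.

3.593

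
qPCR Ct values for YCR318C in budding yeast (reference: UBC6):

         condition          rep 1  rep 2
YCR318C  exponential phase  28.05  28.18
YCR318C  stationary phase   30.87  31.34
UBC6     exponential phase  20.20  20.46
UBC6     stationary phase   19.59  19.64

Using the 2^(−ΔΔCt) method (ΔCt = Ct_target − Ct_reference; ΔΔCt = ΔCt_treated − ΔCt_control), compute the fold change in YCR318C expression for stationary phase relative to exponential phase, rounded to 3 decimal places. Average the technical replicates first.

Mean Ct: YCR318C exponential phase 28.115; YCR318C stationary phase 31.105; UBC6 exponential phase 20.330; UBC6 stationary phase 19.615
ΔCt(exponential phase) = 28.115 − 20.330 = 7.785
ΔCt(stationary phase) = 31.105 − 19.615 = 11.490
ΔΔCt = 11.490 − 7.785 = 3.705
Fold change = 2^(−3.705) = 0.0767

0.077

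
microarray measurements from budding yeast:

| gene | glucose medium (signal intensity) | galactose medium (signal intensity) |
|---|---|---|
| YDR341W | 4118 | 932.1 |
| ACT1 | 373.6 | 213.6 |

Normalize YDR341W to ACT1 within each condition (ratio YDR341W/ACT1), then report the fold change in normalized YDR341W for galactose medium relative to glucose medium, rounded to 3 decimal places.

0.396

YDR341W/ACT1 (glucose medium) = 4118 / 373.6 = 11.022
YDR341W/ACT1 (galactose medium) = 932.1 / 213.6 = 4.3638
Fold change = 4.3638 / 11.022 = 0.3959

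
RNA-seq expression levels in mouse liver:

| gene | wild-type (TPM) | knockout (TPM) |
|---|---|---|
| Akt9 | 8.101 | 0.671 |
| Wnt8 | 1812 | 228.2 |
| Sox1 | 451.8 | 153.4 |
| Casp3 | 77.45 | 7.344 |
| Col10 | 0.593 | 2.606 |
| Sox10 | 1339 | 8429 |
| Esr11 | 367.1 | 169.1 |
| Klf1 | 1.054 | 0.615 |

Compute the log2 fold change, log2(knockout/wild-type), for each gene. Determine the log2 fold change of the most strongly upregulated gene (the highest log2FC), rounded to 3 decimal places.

2.654

log2(0.671/8.101) = -3.594  (Akt9)
log2(228.2/1812) = -2.989  (Wnt8)
log2(153.4/451.8) = -1.558  (Sox1)
log2(7.344/77.45) = -3.399  (Casp3)
log2(2.606/0.593) = 2.136  (Col10)
log2(8429/1339) = 2.654  (Sox10)
log2(169.1/367.1) = -1.118  (Esr11)
log2(0.615/1.054) = -0.777  (Klf1)
Sox10 is most strongly upregulated.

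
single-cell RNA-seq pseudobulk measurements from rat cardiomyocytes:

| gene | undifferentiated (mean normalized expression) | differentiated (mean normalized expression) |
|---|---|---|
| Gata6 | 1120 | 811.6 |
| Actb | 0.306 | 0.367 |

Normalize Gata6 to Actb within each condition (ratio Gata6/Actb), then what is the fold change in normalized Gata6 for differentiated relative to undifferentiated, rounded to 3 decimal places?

Gata6/Actb (undifferentiated) = 1120 / 0.306 = 3660.1
Gata6/Actb (differentiated) = 811.6 / 0.367 = 2211.4
Fold change = 2211.4 / 3660.1 = 0.6042

0.604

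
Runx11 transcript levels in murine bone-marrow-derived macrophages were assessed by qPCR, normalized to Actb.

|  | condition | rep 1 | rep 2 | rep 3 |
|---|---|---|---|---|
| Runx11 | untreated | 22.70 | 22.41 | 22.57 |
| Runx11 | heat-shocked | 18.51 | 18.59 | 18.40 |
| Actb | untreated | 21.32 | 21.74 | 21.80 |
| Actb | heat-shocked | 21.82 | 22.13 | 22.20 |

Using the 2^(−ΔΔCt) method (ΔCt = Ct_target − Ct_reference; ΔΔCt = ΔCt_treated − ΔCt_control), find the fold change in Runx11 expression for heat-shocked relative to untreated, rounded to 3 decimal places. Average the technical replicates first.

22.471

Mean Ct: Runx11 untreated 22.560; Runx11 heat-shocked 18.500; Actb untreated 21.620; Actb heat-shocked 22.050
ΔCt(untreated) = 22.560 − 21.620 = 0.940
ΔCt(heat-shocked) = 18.500 − 22.050 = -3.550
ΔΔCt = -3.550 − 0.940 = -4.490
Fold change = 2^(−(-4.490)) = 2^4.490 = 22.4711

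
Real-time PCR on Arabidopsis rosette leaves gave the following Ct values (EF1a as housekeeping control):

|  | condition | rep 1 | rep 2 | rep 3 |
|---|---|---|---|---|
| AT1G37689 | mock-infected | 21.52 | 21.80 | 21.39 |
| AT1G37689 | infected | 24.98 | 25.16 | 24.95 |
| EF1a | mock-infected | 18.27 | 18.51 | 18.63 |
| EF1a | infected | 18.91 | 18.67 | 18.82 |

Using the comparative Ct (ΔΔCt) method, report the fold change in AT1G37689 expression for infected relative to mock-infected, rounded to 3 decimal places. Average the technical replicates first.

0.114

Mean Ct: AT1G37689 mock-infected 21.570; AT1G37689 infected 25.030; EF1a mock-infected 18.470; EF1a infected 18.800
ΔCt(mock-infected) = 21.570 − 18.470 = 3.100
ΔCt(infected) = 25.030 − 18.800 = 6.230
ΔΔCt = 6.230 − 3.100 = 3.130
Fold change = 2^(−3.130) = 0.1142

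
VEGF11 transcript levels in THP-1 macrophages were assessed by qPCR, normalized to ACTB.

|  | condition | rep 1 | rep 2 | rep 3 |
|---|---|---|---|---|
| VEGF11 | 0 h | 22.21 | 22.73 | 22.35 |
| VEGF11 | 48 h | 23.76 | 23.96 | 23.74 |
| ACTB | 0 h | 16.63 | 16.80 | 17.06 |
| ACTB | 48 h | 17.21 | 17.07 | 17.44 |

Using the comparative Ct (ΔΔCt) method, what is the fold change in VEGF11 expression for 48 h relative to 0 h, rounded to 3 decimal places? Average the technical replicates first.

0.507

Mean Ct: VEGF11 0 h 22.430; VEGF11 48 h 23.820; ACTB 0 h 16.830; ACTB 48 h 17.240
ΔCt(0 h) = 22.430 − 16.830 = 5.600
ΔCt(48 h) = 23.820 − 17.240 = 6.580
ΔΔCt = 6.580 − 5.600 = 0.980
Fold change = 2^(−0.980) = 0.5070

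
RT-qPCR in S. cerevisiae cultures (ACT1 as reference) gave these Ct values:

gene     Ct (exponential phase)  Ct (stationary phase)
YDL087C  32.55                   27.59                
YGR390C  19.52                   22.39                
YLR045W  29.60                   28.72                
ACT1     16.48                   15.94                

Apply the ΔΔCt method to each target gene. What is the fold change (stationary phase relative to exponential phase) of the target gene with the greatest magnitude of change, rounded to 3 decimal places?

21.407

YDL087C: ΔΔCt = (27.59−15.94) − (32.55−16.48) = 11.65 − 16.07 = -4.42; fold change = 2^4.42 = 21.407
YGR390C: ΔΔCt = (22.39−15.94) − (19.52−16.48) = 6.45 − 3.04 = 3.41; fold change = 2^-3.41 = 0.094
YLR045W: ΔΔCt = (28.72−15.94) − (29.60−16.48) = 12.78 − 13.12 = -0.34; fold change = 2^0.34 = 1.266
YDL087C has the largest |ΔΔCt| = 4.42.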